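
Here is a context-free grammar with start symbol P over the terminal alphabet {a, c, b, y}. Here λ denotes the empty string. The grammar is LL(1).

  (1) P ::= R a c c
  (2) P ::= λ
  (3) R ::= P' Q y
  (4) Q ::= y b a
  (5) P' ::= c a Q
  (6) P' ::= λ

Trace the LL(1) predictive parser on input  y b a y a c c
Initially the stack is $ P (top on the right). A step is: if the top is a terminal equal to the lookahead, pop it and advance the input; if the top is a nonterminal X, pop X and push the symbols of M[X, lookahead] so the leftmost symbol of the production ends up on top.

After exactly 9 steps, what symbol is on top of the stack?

     Stack            Input            Action
  1  $ P              y b a y a c c $  expand P ::= R a c c
  2  $ c c a R        y b a y a c c $  expand R ::= P' Q y
  3  $ c c a y Q P'   y b a y a c c $  expand P' ::= λ
  4  $ c c a y Q      y b a y a c c $  expand Q ::= y b a
  5  $ c c a y a b y  y b a y a c c $  match y
  6  $ c c a y a b    b a y a c c $    match b
  7  $ c c a y a      a y a c c $      match a
  8  $ c c a y        y a c c $        match y
  9  $ c c a          a c c $          match a
Stack after step 9: $ c c (top = c).

c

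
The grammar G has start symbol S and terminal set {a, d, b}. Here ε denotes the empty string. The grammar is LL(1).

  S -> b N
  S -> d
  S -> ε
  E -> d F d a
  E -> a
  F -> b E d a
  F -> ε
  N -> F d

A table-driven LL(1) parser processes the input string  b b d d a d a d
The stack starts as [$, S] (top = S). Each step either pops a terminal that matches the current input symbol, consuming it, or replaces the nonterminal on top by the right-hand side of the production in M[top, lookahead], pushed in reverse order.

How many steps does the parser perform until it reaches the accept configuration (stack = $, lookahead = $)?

13

      Stack            Input              Action
   1  $ S              b b d d a d a d $  expand S -> b N
   2  $ N b            b b d d a d a d $  match b
   3  $ N              b d d a d a d $    expand N -> F d
   4  $ d F            b d d a d a d $    expand F -> b E d a
   5  $ d a d E b      b d d a d a d $    match b
   6  $ d a d E        d d a d a d $      expand E -> d F d a
   7  $ d a d a d F d  d d a d a d $      match d
   8  $ d a d a d F    d a d a d $        expand F -> ε
   9  $ d a d a d      d a d a d $        match d
  10  $ d a d a        a d a d $          match a
  11  $ d a d          d a d $            match d
  12  $ d a            a d $              match a
  13  $ d              d $                match d
Accept reached after 13 steps.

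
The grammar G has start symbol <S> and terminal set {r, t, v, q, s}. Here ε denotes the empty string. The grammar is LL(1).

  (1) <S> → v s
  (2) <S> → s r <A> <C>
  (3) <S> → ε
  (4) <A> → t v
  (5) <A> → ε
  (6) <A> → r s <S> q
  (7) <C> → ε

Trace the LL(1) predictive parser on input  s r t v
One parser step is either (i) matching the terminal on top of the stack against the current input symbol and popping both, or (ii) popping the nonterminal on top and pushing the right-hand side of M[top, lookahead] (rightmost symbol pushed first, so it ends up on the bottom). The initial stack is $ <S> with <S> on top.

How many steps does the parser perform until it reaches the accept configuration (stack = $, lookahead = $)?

7

step 1: stack=$ <S>  input=s r t v $  — expand <S> → s r <A> <C>
step 2: stack=$ <C> <A> r s  input=s r t v $  — match s
step 3: stack=$ <C> <A> r  input=r t v $  — match r
step 4: stack=$ <C> <A>  input=t v $  — expand <A> → t v
step 5: stack=$ <C> v t  input=t v $  — match t
step 6: stack=$ <C> v  input=v $  — match v
step 7: stack=$ <C>  input=$  — expand <C> → ε
Accept reached after 7 steps.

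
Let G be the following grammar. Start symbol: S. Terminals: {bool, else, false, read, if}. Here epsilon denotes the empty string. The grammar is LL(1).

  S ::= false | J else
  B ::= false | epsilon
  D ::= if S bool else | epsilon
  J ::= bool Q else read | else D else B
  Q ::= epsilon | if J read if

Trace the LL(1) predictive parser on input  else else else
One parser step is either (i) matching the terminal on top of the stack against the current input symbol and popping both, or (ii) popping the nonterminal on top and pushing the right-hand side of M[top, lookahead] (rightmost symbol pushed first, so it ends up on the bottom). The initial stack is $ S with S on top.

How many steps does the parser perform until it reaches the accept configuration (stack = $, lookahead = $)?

7

     Stack                 Input             Action
  1  $ S                   else else else $  expand S ::= J else
  2  $ else J              else else else $  expand J ::= else D else B
  3  $ else B else D else  else else else $  match else
  4  $ else B else D       else else $       expand D ::= epsilon
  5  $ else B else         else else $       match else
  6  $ else B              else $            expand B ::= epsilon
  7  $ else                else $            match else
Accept reached after 7 steps.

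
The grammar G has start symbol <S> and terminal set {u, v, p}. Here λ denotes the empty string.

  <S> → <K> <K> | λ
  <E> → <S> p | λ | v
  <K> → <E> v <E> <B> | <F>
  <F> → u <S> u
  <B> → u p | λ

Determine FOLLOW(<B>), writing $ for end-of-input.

{$, p, u, v}

FIRST(<F>) = {u}
FIRST(<B>) = {λ, u}
FIRST(<S>) = {λ, p, u, v}  (via <K> <K>)
FIRST(<E>) = {λ, p, u, v}  (via <S> p)
FIRST(<K>) = {p, u, v}  (via <E> v <E> <B>, <F>)
FOLLOW(<S>) includes $ since <S> is the start symbol.
FOLLOW(<S>): in <E>→<S> p, <S> is followed by p with FIRST {p}; in <F>→u <S> u, <S> is followed by u with FIRST {u}. Thus FOLLOW(<S>) = {$, p, u}.
FOLLOW(<K>): in <S>→<K> <K> (occurrence 1), <K> is followed by <K> with FIRST {p, u, v}; in <S>→<K> <K> (occurrence 2), the suffix after <K> is empty, so FOLLOW(<K>) ⊇ FOLLOW(<S>) = {$, p, u}. Thus FOLLOW(<K>) = {$, p, u, v}.
FOLLOW(<E>): in <K>→<E> v <E> <B> (occurrence 1), <E> is followed by v <E> <B> with FIRST {v}; in <K>→<E> v <E> <B> (occurrence 2), <E> is followed by <B> with FIRST {λ, u}; in <K>→<E> v <E> <B> (occurrence 2), the suffix after <E> is nullable, so FOLLOW(<E>) ⊇ FOLLOW(<K>) = {$, p, u, v}. Thus FOLLOW(<E>) = {$, p, u, v}.
FOLLOW(<F>): in <K>→<F>, the suffix after <F> is empty, so FOLLOW(<F>) ⊇ FOLLOW(<K>) = {$, p, u, v}. Thus FOLLOW(<F>) = {$, p, u, v}.
FOLLOW(<B>): in <K>→<E> v <E> <B>, the suffix after <B> is empty, so FOLLOW(<B>) ⊇ FOLLOW(<K>) = {$, p, u, v}. Thus FOLLOW(<B>) = {$, p, u, v}.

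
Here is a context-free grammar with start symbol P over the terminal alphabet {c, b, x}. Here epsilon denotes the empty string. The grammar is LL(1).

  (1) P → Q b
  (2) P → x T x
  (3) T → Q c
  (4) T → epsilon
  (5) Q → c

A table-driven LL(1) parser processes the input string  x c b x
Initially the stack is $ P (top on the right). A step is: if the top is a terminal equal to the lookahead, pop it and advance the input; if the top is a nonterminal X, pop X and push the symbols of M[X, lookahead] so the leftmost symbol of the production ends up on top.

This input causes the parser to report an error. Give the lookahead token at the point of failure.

step 1: stack=$ P  input=x c b x $  — expand P → x T x
step 2: stack=$ x T x  input=x c b x $  — match x
step 3: stack=$ x T  input=c b x $  — expand T → Q c
step 4: stack=$ x c Q  input=c b x $  — expand Q → c
step 5: stack=$ x c c  input=c b x $  — match c
step 6: stack=$ x c  input=b x $  — error: top is terminal c but lookahead is b

b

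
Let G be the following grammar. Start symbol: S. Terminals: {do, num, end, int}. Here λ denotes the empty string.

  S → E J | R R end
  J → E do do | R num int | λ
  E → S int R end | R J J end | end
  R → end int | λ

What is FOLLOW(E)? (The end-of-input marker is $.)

FIRST(R) = {λ, end}
FIRST(S) = {end, num}  (via E J, R R end)
FIRST(J) = {λ, end, num}  (via E do do, R num int)
FIRST(E) = {end, num}  (via S int R end, R J J end)
FOLLOW(S) includes $ since S is the start symbol.
FOLLOW(S): in E→S int R end, S is followed by int R end with FIRST {int}. Thus FOLLOW(S) = {$, int}.
FOLLOW(J): in S→E J, the suffix after J is empty, so FOLLOW(J) ⊇ FOLLOW(S) = {$, int}; in E→R J J end (occurrence 1), J is followed by J end with FIRST {end, num}; in E→R J J end (occurrence 2), J is followed by end with FIRST {end}. Thus FOLLOW(J) = {$, end, int, num}.
FOLLOW(E): in S→E J, E is followed by J with FIRST {λ, end, num}; in S→E J, the suffix after E is nullable, so FOLLOW(E) ⊇ FOLLOW(S) = {$, int}; in J→E do do, E is followed by do do with FIRST {do}. Thus FOLLOW(E) = {$, do, end, int, num}.
FOLLOW(R): in S→R R end (occurrence 1), R is followed by R end with FIRST {end}; in S→R R end (occurrence 2), R is followed by end with FIRST {end}; in J→R num int, R is followed by num int with FIRST {num}; in E→S int R end, R is followed by end with FIRST {end}; in E→R J J end, R is followed by J J end with FIRST {end, num}. Thus FOLLOW(R) = {end, num}.

{$, do, end, int, num}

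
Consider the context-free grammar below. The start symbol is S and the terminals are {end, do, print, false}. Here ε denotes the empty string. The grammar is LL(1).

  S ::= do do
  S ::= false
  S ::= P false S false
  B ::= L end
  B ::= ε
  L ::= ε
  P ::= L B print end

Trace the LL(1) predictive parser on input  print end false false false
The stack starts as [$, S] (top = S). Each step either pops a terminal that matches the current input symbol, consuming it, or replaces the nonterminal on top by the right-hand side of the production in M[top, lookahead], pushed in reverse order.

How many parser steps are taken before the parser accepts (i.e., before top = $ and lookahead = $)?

10

      Stack                          Input                          Action
   1  $ S                            print end false false false $  expand S ::= P false S false
   2  $ false S false P              print end false false false $  expand P ::= L B print end
   3  $ false S false end print B L  print end false false false $  expand L ::= ε
   4  $ false S false end print B    print end false false false $  expand B ::= ε
   5  $ false S false end print      print end false false false $  match print
   6  $ false S false end            end false false false $        match end
   7  $ false S false                false false false $            match false
   8  $ false S                      false false $                  expand S ::= false
   9  $ false false                  false false $                  match false
  10  $ false                        false $                        match false
Accept reached after 10 steps.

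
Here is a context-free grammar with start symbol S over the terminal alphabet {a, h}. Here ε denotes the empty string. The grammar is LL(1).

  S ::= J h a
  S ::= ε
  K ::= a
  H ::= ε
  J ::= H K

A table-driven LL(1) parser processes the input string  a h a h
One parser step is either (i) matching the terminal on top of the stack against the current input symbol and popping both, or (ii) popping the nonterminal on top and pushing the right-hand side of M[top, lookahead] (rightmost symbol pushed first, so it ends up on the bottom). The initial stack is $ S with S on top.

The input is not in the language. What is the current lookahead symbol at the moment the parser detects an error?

h

step 1: stack=$ S  input=a h a h $  — expand S ::= J h a
step 2: stack=$ a h J  input=a h a h $  — expand J ::= H K
step 3: stack=$ a h K H  input=a h a h $  — expand H ::= ε
step 4: stack=$ a h K  input=a h a h $  — expand K ::= a
step 5: stack=$ a h a  input=a h a h $  — match a
step 6: stack=$ a h  input=h a h $  — match h
step 7: stack=$ a  input=a h $  — match a
step 8: stack=$  input=h $  — error: stack empty but input remains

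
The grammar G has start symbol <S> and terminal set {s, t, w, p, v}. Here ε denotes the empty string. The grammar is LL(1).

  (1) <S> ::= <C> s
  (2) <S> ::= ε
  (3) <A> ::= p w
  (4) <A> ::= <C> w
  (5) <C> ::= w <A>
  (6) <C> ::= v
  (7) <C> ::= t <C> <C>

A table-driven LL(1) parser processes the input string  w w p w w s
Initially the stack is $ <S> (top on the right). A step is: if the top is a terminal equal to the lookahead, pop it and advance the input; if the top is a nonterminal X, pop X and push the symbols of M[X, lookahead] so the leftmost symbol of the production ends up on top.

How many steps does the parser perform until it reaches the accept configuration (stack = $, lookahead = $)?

11

step 1: stack=$ <S>  input=w w p w w s $  — expand <S> ::= <C> s
step 2: stack=$ s <C>  input=w w p w w s $  — expand <C> ::= w <A>
step 3: stack=$ s <A> w  input=w w p w w s $  — match w
step 4: stack=$ s <A>  input=w p w w s $  — expand <A> ::= <C> w
step 5: stack=$ s w <C>  input=w p w w s $  — expand <C> ::= w <A>
step 6: stack=$ s w <A> w  input=w p w w s $  — match w
step 7: stack=$ s w <A>  input=p w w s $  — expand <A> ::= p w
step 8: stack=$ s w w p  input=p w w s $  — match p
step 9: stack=$ s w w  input=w w s $  — match w
step 10: stack=$ s w  input=w s $  — match w
step 11: stack=$ s  input=s $  — match s
Accept reached after 11 steps.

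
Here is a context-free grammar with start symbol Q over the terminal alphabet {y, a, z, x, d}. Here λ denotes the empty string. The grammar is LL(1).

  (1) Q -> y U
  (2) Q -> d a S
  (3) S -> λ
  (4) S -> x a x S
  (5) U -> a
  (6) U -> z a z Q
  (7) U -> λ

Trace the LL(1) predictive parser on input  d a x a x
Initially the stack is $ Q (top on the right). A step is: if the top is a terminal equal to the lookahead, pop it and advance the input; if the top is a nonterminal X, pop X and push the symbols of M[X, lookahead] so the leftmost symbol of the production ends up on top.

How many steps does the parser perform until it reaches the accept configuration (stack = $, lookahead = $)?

8

     Stack      Input        Action
  1  $ Q        d a x a x $  expand Q -> d a S
  2  $ S a d    d a x a x $  match d
  3  $ S a      a x a x $    match a
  4  $ S        x a x $      expand S -> x a x S
  5  $ S x a x  x a x $      match x
  6  $ S x a    a x $        match a
  7  $ S x      x $          match x
  8  $ S        $            expand S -> λ
Accept reached after 8 steps.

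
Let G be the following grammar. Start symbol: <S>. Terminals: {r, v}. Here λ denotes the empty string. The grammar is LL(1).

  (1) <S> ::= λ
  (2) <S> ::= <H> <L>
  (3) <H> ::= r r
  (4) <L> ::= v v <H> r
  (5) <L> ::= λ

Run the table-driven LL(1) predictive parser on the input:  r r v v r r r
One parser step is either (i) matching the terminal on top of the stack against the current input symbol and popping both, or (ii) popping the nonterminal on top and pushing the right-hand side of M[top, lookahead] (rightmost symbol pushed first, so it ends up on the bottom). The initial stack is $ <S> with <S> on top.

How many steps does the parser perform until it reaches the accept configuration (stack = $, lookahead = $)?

11

step 1: stack=$ <S>  input=r r v v r r r $  — expand <S> ::= <H> <L>
step 2: stack=$ <L> <H>  input=r r v v r r r $  — expand <H> ::= r r
step 3: stack=$ <L> r r  input=r r v v r r r $  — match r
step 4: stack=$ <L> r  input=r v v r r r $  — match r
step 5: stack=$ <L>  input=v v r r r $  — expand <L> ::= v v <H> r
step 6: stack=$ r <H> v v  input=v v r r r $  — match v
step 7: stack=$ r <H> v  input=v r r r $  — match v
step 8: stack=$ r <H>  input=r r r $  — expand <H> ::= r r
step 9: stack=$ r r r  input=r r r $  — match r
step 10: stack=$ r r  input=r r $  — match r
step 11: stack=$ r  input=r $  — match r
Accept reached after 11 steps.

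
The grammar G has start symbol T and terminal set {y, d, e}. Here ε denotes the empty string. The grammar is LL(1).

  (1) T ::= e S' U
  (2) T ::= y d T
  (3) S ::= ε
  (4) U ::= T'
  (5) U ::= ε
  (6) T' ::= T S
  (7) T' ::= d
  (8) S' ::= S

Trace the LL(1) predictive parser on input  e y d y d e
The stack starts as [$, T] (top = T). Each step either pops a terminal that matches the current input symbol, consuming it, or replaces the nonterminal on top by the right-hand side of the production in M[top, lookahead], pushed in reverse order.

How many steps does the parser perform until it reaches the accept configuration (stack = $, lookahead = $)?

step 1: stack=$ T  input=e y d y d e $  — expand T ::= e S' U
step 2: stack=$ U S' e  input=e y d y d e $  — match e
step 3: stack=$ U S'  input=y d y d e $  — expand S' ::= S
step 4: stack=$ U S  input=y d y d e $  — expand S ::= ε
step 5: stack=$ U  input=y d y d e $  — expand U ::= T'
step 6: stack=$ T'  input=y d y d e $  — expand T' ::= T S
step 7: stack=$ S T  input=y d y d e $  — expand T ::= y d T
step 8: stack=$ S T d y  input=y d y d e $  — match y
step 9: stack=$ S T d  input=d y d e $  — match d
step 10: stack=$ S T  input=y d e $  — expand T ::= y d T
step 11: stack=$ S T d y  input=y d e $  — match y
step 12: stack=$ S T d  input=d e $  — match d
step 13: stack=$ S T  input=e $  — expand T ::= e S' U
step 14: stack=$ S U S' e  input=e $  — match e
step 15: stack=$ S U S'  input=$  — expand S' ::= S
step 16: stack=$ S U S  input=$  — expand S ::= ε
step 17: stack=$ S U  input=$  — expand U ::= ε
step 18: stack=$ S  input=$  — expand S ::= ε
Accept reached after 18 steps.

18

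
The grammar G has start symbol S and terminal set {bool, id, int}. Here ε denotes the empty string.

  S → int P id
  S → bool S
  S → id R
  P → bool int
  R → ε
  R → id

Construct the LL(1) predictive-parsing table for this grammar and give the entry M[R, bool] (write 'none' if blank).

none

FIRST(S): from S→int P id we get {int}; from S→bool S we get {bool}; from S→id R we get {id}. So FIRST(S) = {bool, id, int}.
FIRST(P): from P→bool int we get {bool}. So FIRST(P) = {bool}.
FIRST(R): from R→ε we get {ε}; from R→id we get {id}. So FIRST(R) = {ε, id}.
FOLLOW(S) includes $ since S is the start symbol.
FOLLOW(S): in S→bool S, the suffix after S is empty (adds nothing new). Thus FOLLOW(S) = {$}.
FOLLOW(R): in S→id R, the suffix after R is empty, so FOLLOW(R) ⊇ FOLLOW(S) = {$}. Thus FOLLOW(R) = {$}.
For R → ε: FIRST(ε) = {ε}, so it goes in M[R, t] for t ∈ {}; since ε ∈ FIRST, also for every t ∈ FOLLOW(R) = {$}.
For R → id: FIRST(id) = {id}, so it goes in M[R, t] for t ∈ {id}.
None of these place a production in M[R, bool].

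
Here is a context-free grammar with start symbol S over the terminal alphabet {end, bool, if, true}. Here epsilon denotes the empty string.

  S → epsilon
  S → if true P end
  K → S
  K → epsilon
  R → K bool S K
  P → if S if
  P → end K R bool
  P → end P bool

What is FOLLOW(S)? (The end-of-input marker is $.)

FIRST(S): from S→epsilon we get {epsilon}; from S→if true P end we get {if}. So FIRST(S) = {epsilon, if}.
FIRST(P): from P→if S if we get {if}; from P→end K R bool we get {end}; from P→end P bool we get {end}. So FIRST(P) = {end, if}.
FIRST(K): from K→S we get {epsilon, if}; from K→epsilon we get {epsilon}. So FIRST(K) = {epsilon, if}.
FIRST(R): from R→K bool S K we get {bool, if}. So FIRST(R) = {bool, if}.
FOLLOW(S) includes $ since S is the start symbol.
FOLLOW(R): in P→end K R bool, R is followed by bool with FIRST {bool}. Thus FOLLOW(R) = {bool}.
FOLLOW(K): in R→K bool S K (occurrence 1), K is followed by bool S K with FIRST {bool}; in R→K bool S K (occurrence 2), the suffix after K is empty, so FOLLOW(K) ⊇ FOLLOW(R) = {bool}; in P→end K R bool, K is followed by R bool with FIRST {bool, if}. Thus FOLLOW(K) = {bool, if}.
FOLLOW(S): in K→S, the suffix after S is empty, so FOLLOW(S) ⊇ FOLLOW(K) = {bool, if}; in R→K bool S K, S is followed by K with FIRST {epsilon, if}; in R→K bool S K, the suffix after S is nullable, so FOLLOW(S) ⊇ FOLLOW(R) = {bool}; in P→if S if, S is followed by if with FIRST {if}. Thus FOLLOW(S) = {$, bool, if}.
FOLLOW(P): in S→if true P end, P is followed by end with FIRST {end}; in P→end P bool, P is followed by bool with FIRST {bool}. Thus FOLLOW(P) = {bool, end}.

{$, bool, if}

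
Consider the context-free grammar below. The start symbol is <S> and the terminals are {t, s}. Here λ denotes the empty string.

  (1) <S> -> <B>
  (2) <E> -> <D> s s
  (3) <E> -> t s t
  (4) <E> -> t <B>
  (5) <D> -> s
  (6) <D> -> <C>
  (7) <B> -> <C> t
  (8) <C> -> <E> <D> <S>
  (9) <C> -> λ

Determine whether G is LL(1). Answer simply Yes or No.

FIRST(<S>) = {s, t}
FIRST(<E>) = {s, t}
FIRST(<D>) = {λ, s, t}
FIRST(<B>) = {s, t}
FIRST(<C>) = {λ, s, t}
FOLLOW(<S>) = {$, s, t}
FOLLOW(<E>) = {s, t}
FOLLOW(<D>) = {s, t}
FOLLOW(<B>) = {$, s, t}
FOLLOW(<C>) = {s, t}
Cell M[<C>, s] receives both <C> -> <E> <D> <S> and <C> -> λ — the grammar is not LL(1).

No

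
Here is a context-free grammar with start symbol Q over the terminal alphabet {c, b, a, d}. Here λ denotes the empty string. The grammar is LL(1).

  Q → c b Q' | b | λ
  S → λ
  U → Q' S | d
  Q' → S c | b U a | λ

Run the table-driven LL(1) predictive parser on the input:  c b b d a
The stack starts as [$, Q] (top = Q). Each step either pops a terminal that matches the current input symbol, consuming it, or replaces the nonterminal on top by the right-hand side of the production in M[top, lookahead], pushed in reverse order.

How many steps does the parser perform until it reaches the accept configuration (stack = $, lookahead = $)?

step 1: stack=$ Q  input=c b b d a $  — expand Q → c b Q'
step 2: stack=$ Q' b c  input=c b b d a $  — match c
step 3: stack=$ Q' b  input=b b d a $  — match b
step 4: stack=$ Q'  input=b d a $  — expand Q' → b U a
step 5: stack=$ a U b  input=b d a $  — match b
step 6: stack=$ a U  input=d a $  — expand U → d
step 7: stack=$ a d  input=d a $  — match d
step 8: stack=$ a  input=a $  — match a
Accept reached after 8 steps.

8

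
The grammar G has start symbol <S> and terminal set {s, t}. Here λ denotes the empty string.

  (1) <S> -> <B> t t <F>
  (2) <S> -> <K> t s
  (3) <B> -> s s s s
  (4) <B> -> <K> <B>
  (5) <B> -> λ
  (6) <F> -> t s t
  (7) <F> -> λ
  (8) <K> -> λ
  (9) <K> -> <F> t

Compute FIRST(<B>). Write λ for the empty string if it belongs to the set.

FIRST(<F>): from <F>->t s t we get {t}; from <F>->λ we get {λ}. So FIRST(<F>) = {λ, t}.
FIRST(<K>): from <K>->λ we get {λ}; from <K>-><F> t we get {t}. So FIRST(<K>) = {λ, t}.
FIRST(<B>): from <B>->s s s s we get {s}; from <B>-><K> <B> we get {λ, s, t}; from <B>->λ we get {λ}. So FIRST(<B>) = {λ, s, t}.
FIRST(<S>): from <S>-><B> t t <F> we get {s, t}; from <S>-><K> t s we get {t}. So FIRST(<S>) = {s, t}.

{λ, s, t}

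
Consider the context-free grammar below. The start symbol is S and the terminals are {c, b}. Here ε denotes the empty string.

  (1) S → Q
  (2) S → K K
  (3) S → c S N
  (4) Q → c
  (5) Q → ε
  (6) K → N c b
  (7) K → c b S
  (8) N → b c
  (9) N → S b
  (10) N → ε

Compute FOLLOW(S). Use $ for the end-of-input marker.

{$, b, c}

FIRST(Q): from Q→c we get {c}; from Q→ε we get {ε}. So FIRST(Q) = {ε, c}.
FIRST(S): from S→Q we get {ε, c}; from S→K K we get {b, c}; from S→c S N we get {c}. So FIRST(S) = {ε, b, c}.
FIRST(N): from N→b c we get {b}; from N→S b we get {b, c}; from N→ε we get {ε}. So FIRST(N) = {ε, b, c}.
FIRST(K): from K→N c b we get {b, c}; from K→c b S we get {c}. So FIRST(K) = {b, c}.
FOLLOW(S) includes $ since S is the start symbol.
FOLLOW(S): in S→c S N, S is followed by N with FIRST {ε, b, c}; in S→c S N, the suffix after S is nullable (adds nothing new); in K→c b S, the suffix after S is empty, so FOLLOW(S) ⊇ FOLLOW(K) = {$, b, c}; in N→S b, S is followed by b with FIRST {b}. Thus FOLLOW(S) = {$, b, c}.
FOLLOW(Q): in S→Q, the suffix after Q is empty, so FOLLOW(Q) ⊇ FOLLOW(S) = {$, b, c}. Thus FOLLOW(Q) = {$, b, c}.
FOLLOW(K): in S→K K (occurrence 1), K is followed by K with FIRST {b, c}; in S→K K (occurrence 2), the suffix after K is empty, so FOLLOW(K) ⊇ FOLLOW(S) = {$, b, c}. Thus FOLLOW(K) = {$, b, c}.
FOLLOW(N): in S→c S N, the suffix after N is empty, so FOLLOW(N) ⊇ FOLLOW(S) = {$, b, c}; in K→N c b, N is followed by c b with FIRST {c}. Thus FOLLOW(N) = {$, b, c}.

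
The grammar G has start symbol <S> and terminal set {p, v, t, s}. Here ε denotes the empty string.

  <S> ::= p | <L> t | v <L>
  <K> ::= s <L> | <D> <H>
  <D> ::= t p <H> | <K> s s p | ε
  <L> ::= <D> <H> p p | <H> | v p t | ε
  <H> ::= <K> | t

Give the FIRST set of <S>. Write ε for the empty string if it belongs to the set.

FIRST(<S>) = {p, s, t, v}  (via <L> t)
FIRST(<K>) = {s, t}  (via <D> <H>)
FIRST(<D>) = {ε, s, t}  (via <K> s s p)
FIRST(<H>) = {s, t}  (via <K>)
FIRST(<L>) = {ε, s, t, v}  (via <D> <H> p p, <H>)

{p, s, t, v}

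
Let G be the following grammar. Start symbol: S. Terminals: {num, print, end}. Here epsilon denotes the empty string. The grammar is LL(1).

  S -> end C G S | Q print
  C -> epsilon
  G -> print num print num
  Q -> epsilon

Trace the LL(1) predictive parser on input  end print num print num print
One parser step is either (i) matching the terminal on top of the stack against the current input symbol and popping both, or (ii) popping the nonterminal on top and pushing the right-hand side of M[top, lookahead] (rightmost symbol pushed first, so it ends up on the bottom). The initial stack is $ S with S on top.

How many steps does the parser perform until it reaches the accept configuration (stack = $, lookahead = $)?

step 1: stack=$ S  input=end print num print num print $  — expand S -> end C G S
step 2: stack=$ S G C end  input=end print num print num print $  — match end
step 3: stack=$ S G C  input=print num print num print $  — expand C -> epsilon
step 4: stack=$ S G  input=print num print num print $  — expand G -> print num print num
step 5: stack=$ S num print num print  input=print num print num print $  — match print
step 6: stack=$ S num print num  input=num print num print $  — match num
step 7: stack=$ S num print  input=print num print $  — match print
step 8: stack=$ S num  input=num print $  — match num
step 9: stack=$ S  input=print $  — expand S -> Q print
step 10: stack=$ print Q  input=print $  — expand Q -> epsilon
step 11: stack=$ print  input=print $  — match print
Accept reached after 11 steps.

11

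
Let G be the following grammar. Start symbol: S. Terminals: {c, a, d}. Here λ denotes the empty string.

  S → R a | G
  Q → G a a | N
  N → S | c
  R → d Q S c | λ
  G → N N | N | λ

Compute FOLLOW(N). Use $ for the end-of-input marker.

FIRST(R) = {λ, d}
FIRST(S) = {λ, a, c, d}  (via R a, G)
FIRST(N) = {λ, a, c, d}  (via S)
FIRST(G) = {λ, a, c, d}  (via N N, N)
FIRST(Q) = {λ, a, c, d}  (via G a a, N)
FOLLOW(S) includes $ since S is the start symbol.
FOLLOW(Q): in R→d Q S c, Q is followed by S c with FIRST {a, c, d}. Thus FOLLOW(Q) = {a, c, d}.
FOLLOW(R): in S→R a, R is followed by a with FIRST {a}. Thus FOLLOW(R) = {a}.
FOLLOW(S): in N→S, the suffix after S is empty, so FOLLOW(S) ⊇ FOLLOW(N) = {$, a, c, d}; in R→d Q S c, S is followed by c with FIRST {c}. Thus FOLLOW(S) = {$, a, c, d}.
FOLLOW(G): in S→G, the suffix after G is empty, so FOLLOW(G) ⊇ FOLLOW(S) = {$, a, c, d}; in Q→G a a, G is followed by a a with FIRST {a}. Thus FOLLOW(G) = {$, a, c, d}.
FOLLOW(N): in Q→N, the suffix after N is empty, so FOLLOW(N) ⊇ FOLLOW(Q) = {a, c, d}; in G→N N (occurrence 1), N is followed by N with FIRST {λ, a, c, d}; in G→N N (occurrence 1), the suffix after N is nullable, so FOLLOW(N) ⊇ FOLLOW(G) = {$, a, c, d}; in G→N N (occurrence 2), the suffix after N is empty, so FOLLOW(N) ⊇ FOLLOW(G) = {$, a, c, d}; in G→N, the suffix after N is empty, so FOLLOW(N) ⊇ FOLLOW(G) = {$, a, c, d}. Thus FOLLOW(N) = {$, a, c, d}.

{$, a, c, d}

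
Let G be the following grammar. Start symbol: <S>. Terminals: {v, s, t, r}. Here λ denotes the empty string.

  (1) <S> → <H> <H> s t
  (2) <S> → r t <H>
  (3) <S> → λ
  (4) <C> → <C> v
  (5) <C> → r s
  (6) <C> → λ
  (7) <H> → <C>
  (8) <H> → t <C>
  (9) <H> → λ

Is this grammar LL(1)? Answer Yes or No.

FIRST(<S>) = {λ, r, s, t, v}
FIRST(<C>) = {λ, r, v}
FIRST(<H>) = {λ, r, t, v}
FOLLOW(<S>) = {$}
FOLLOW(<C>) = {$, r, s, t, v}
FOLLOW(<H>) = {$, r, s, t, v}
Cell M[<C>, r] receives both <C> → <C> v and <C> → r s and <C> → λ — the grammar is not LL(1).

No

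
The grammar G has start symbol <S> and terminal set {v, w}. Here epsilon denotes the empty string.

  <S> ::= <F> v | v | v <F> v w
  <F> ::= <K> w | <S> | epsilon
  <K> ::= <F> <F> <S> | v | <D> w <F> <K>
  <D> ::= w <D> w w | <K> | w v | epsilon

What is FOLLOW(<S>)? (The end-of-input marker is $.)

FIRST(<S>) = {v, w}  (via <F> v)
FIRST(<F>) = {epsilon, v, w}  (via <K> w, <S>)
FIRST(<K>) = {v, w}  (via <F> <F> <S>, <D> w <F> <K>)
FIRST(<D>) = {epsilon, v, w}  (via <K>)
FOLLOW(<S>) includes $ since <S> is the start symbol.
FOLLOW(<F>): in <S>::=<F> v, <F> is followed by v with FIRST {v}; in <S>::=v <F> v w, <F> is followed by v w with FIRST {v}; in <K>::=<F> <F> <S> (occurrence 1), <F> is followed by <F> <S> with FIRST {v, w}; in <K>::=<F> <F> <S> (occurrence 2), <F> is followed by <S> with FIRST {v, w}; in <K>::=<D> w <F> <K>, <F> is followed by <K> with FIRST {v, w}. Thus FOLLOW(<F>) = {v, w}.
FOLLOW(<D>): in <K>::=<D> w <F> <K>, <D> is followed by w <F> <K> with FIRST {w}; in <D>::=w <D> w w, <D> is followed by w w with FIRST {w}. Thus FOLLOW(<D>) = {w}.
FOLLOW(<K>): in <F>::=<K> w, <K> is followed by w with FIRST {w}; in <K>::=<D> w <F> <K>, the suffix after <K> is empty (adds nothing new); in <D>::=<K>, the suffix after <K> is empty, so FOLLOW(<K>) ⊇ FOLLOW(<D>) = {w}. Thus FOLLOW(<K>) = {w}.
FOLLOW(<S>): in <F>::=<S>, the suffix after <S> is empty, so FOLLOW(<S>) ⊇ FOLLOW(<F>) = {v, w}; in <K>::=<F> <F> <S>, the suffix after <S> is empty, so FOLLOW(<S>) ⊇ FOLLOW(<K>) = {w}. Thus FOLLOW(<S>) = {$, v, w}.

{$, v, w}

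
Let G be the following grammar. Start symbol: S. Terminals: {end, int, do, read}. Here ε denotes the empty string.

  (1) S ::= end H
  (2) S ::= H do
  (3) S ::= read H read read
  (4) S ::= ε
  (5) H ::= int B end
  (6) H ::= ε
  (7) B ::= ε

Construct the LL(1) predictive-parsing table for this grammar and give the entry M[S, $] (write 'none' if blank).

S ::= ε

FIRST(H) = {ε, int}
FIRST(B) = {ε}
FIRST(S) = {ε, do, end, int, read}  (via H do)
FOLLOW(S) includes $ since S is the start symbol.
FOLLOW(S): S appears on no right-hand side. Thus FOLLOW(S) = {$}.
For S ::= end H: FIRST(end H) = {end}, so it goes in M[S, t] for t ∈ {end}.
For S ::= H do: FIRST(H do) = {do, int}, so it goes in M[S, t] for t ∈ {do, int}.
For S ::= read H read read: FIRST(read H read read) = {read}, so it goes in M[S, t] for t ∈ {read}.
For S ::= ε: FIRST(ε) = {ε}, so it goes in M[S, t] for t ∈ {}; since ε ∈ FIRST, also for every t ∈ FOLLOW(S) = {$}.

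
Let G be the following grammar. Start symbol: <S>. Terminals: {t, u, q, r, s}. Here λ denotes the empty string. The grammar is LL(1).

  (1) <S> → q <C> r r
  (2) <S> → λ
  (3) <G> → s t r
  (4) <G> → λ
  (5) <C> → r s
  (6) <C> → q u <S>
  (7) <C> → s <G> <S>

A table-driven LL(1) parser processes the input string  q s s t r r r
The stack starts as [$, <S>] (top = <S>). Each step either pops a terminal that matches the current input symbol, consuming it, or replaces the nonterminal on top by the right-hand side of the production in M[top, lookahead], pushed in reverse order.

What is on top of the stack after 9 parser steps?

r

     Stack            Input            Action
  1  $ <S>            q s s t r r r $  expand <S> → q <C> r r
  2  $ r r <C> q      q s s t r r r $  match q
  3  $ r r <C>        s s t r r r $    expand <C> → s <G> <S>
  4  $ r r <S> <G> s  s s t r r r $    match s
  5  $ r r <S> <G>    s t r r r $      expand <G> → s t r
  6  $ r r <S> r t s  s t r r r $      match s
  7  $ r r <S> r t    t r r r $        match t
  8  $ r r <S> r      r r r $          match r
  9  $ r r <S>        r r $            expand <S> → λ
Stack after step 9: $ r r (top = r).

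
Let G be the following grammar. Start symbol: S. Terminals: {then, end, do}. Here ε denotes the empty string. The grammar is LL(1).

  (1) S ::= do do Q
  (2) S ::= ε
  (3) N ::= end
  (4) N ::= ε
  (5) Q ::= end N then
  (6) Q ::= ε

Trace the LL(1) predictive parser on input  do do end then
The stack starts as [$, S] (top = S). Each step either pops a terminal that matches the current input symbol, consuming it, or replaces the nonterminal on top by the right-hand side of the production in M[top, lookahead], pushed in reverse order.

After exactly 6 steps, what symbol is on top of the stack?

then

step 1: stack=$ S  input=do do end then $  — expand S ::= do do Q
step 2: stack=$ Q do do  input=do do end then $  — match do
step 3: stack=$ Q do  input=do end then $  — match do
step 4: stack=$ Q  input=end then $  — expand Q ::= end N then
step 5: stack=$ then N end  input=end then $  — match end
step 6: stack=$ then N  input=then $  — expand N ::= ε
Stack after step 6: $ then (top = then).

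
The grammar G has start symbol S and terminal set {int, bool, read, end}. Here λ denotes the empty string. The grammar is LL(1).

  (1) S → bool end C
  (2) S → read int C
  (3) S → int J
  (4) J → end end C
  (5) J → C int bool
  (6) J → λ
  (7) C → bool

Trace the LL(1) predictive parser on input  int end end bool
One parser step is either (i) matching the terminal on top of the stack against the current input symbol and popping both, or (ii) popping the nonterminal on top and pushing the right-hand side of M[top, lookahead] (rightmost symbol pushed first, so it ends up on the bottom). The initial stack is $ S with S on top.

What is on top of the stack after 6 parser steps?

step 1: stack=$ S  input=int end end bool $  — expand S → int J
step 2: stack=$ J int  input=int end end bool $  — match int
step 3: stack=$ J  input=end end bool $  — expand J → end end C
step 4: stack=$ C end end  input=end end bool $  — match end
step 5: stack=$ C end  input=end bool $  — match end
step 6: stack=$ C  input=bool $  — expand C → bool
Stack after step 6: $ bool (top = bool).

bool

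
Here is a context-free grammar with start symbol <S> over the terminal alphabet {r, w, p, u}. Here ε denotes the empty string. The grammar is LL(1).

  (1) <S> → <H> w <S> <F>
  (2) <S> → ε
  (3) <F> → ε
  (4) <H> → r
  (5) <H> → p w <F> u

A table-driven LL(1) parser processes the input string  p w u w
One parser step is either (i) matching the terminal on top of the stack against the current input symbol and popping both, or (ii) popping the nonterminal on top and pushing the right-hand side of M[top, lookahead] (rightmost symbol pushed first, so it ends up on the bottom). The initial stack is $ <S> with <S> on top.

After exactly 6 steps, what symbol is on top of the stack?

step 1: stack=$ <S>  input=p w u w $  — expand <S> → <H> w <S> <F>
step 2: stack=$ <F> <S> w <H>  input=p w u w $  — expand <H> → p w <F> u
step 3: stack=$ <F> <S> w u <F> w p  input=p w u w $  — match p
step 4: stack=$ <F> <S> w u <F> w  input=w u w $  — match w
step 5: stack=$ <F> <S> w u <F>  input=u w $  — expand <F> → ε
step 6: stack=$ <F> <S> w u  input=u w $  — match u
Stack after step 6: $ <F> <S> w (top = w).

w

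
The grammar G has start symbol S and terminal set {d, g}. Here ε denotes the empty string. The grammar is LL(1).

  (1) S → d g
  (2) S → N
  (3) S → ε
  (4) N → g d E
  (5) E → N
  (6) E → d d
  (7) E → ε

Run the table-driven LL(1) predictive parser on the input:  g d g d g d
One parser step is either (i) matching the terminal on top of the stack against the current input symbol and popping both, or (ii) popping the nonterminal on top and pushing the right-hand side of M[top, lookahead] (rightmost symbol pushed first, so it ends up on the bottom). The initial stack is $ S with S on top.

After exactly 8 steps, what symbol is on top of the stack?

E

     Stack    Input          Action
  1  $ S      g d g d g d $  expand S → N
  2  $ N      g d g d g d $  expand N → g d E
  3  $ E d g  g d g d g d $  match g
  4  $ E d    d g d g d $    match d
  5  $ E      g d g d $      expand E → N
  6  $ N      g d g d $      expand N → g d E
  7  $ E d g  g d g d $      match g
  8  $ E d    d g d $        match d
Stack after step 8: $ E (top = E).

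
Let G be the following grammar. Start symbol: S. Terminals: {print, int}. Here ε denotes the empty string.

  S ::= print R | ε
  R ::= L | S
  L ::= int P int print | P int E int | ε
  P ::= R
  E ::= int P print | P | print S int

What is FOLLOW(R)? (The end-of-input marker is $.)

{$, int, print}

FIRST(S) = {ε, print}
FIRST(R) = {ε, int, print}  (via L, S)
FIRST(P) = {ε, int, print}  (via R)
FIRST(L) = {ε, int, print}  (via P int E int)
FIRST(E) = {ε, int, print}  (via P)
FOLLOW(S) includes $ since S is the start symbol.
FOLLOW(E): in L::=P int E int, E is followed by int with FIRST {int}. Thus FOLLOW(E) = {int}.
FOLLOW(P): in L::=int P int print, P is followed by int print with FIRST {int}; in L::=P int E int, P is followed by int E int with FIRST {int}; in E::=int P print, P is followed by print with FIRST {print}; in E::=P, the suffix after P is empty, so FOLLOW(P) ⊇ FOLLOW(E) = {int}. Thus FOLLOW(P) = {int, print}.
FOLLOW(S): in R::=S, the suffix after S is empty, so FOLLOW(S) ⊇ FOLLOW(R) = {$, int, print}; in E::=print S int, S is followed by int with FIRST {int}. Thus FOLLOW(S) = {$, int, print}.
FOLLOW(R): in S::=print R, the suffix after R is empty, so FOLLOW(R) ⊇ FOLLOW(S) = {$, int, print}; in P::=R, the suffix after R is empty, so FOLLOW(R) ⊇ FOLLOW(P) = {int, print}. Thus FOLLOW(R) = {$, int, print}.
FOLLOW(L): in R::=L, the suffix after L is empty, so FOLLOW(L) ⊇ FOLLOW(R) = {$, int, print}. Thus FOLLOW(L) = {$, int, print}.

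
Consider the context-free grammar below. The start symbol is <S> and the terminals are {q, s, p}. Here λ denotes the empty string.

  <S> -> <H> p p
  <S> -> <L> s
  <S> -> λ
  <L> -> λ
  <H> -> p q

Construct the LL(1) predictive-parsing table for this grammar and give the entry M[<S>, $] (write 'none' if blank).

<S> -> λ

FIRST(<L>): from <L>->λ we get {λ}. So FIRST(<L>) = {λ}.
FIRST(<H>): from <H>->p q we get {p}. So FIRST(<H>) = {p}.
FIRST(<S>): from <S>-><H> p p we get {p}; from <S>-><L> s we get {s}; from <S>->λ we get {λ}. So FIRST(<S>) = {λ, p, s}.
FOLLOW(<S>) includes $ since <S> is the start symbol.
FOLLOW(<S>): <S> appears on no right-hand side. Thus FOLLOW(<S>) = {$}.
For <S> -> <H> p p: FIRST(<H> p p) = {p}, so it goes in M[<S>, t] for t ∈ {p}.
For <S> -> <L> s: FIRST(<L> s) = {s}, so it goes in M[<S>, t] for t ∈ {s}.
For <S> -> λ: FIRST(λ) = {λ}, so it goes in M[<S>, t] for t ∈ {}; since λ ∈ FIRST, also for every t ∈ FOLLOW(<S>) = {$}.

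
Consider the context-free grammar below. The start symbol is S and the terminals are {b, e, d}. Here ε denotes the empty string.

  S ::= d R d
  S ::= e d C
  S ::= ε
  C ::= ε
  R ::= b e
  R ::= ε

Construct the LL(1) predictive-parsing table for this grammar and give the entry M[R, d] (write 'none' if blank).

FIRST(S): from S::=d R d we get {d}; from S::=e d C we get {e}; from S::=ε we get {ε}. So FIRST(S) = {ε, d, e}.
FIRST(C): from C::=ε we get {ε}. So FIRST(C) = {ε}.
FIRST(R): from R::=b e we get {b}; from R::=ε we get {ε}. So FIRST(R) = {ε, b}.
FOLLOW(S) includes $ since S is the start symbol.
FOLLOW(R): in S::=d R d, R is followed by d with FIRST {d}. Thus FOLLOW(R) = {d}.
For R ::= b e: FIRST(b e) = {b}, so it goes in M[R, t] for t ∈ {b}.
For R ::= ε: FIRST(ε) = {ε}, so it goes in M[R, t] for t ∈ {}; since ε ∈ FIRST, also for every t ∈ FOLLOW(R) = {d}.

R ::= ε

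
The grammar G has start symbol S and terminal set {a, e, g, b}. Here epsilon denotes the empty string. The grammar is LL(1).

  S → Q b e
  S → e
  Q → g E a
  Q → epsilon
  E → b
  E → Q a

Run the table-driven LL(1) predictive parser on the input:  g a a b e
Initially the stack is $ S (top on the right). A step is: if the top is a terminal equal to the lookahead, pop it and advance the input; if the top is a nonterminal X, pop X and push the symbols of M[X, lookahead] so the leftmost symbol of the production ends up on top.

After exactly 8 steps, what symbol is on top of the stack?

e

     Stack        Input        Action
  1  $ S          g a a b e $  expand S → Q b e
  2  $ e b Q      g a a b e $  expand Q → g E a
  3  $ e b a E g  g a a b e $  match g
  4  $ e b a E    a a b e $    expand E → Q a
  5  $ e b a a Q  a a b e $    expand Q → epsilon
  6  $ e b a a    a a b e $    match a
  7  $ e b a      a b e $      match a
  8  $ e b        b e $        match b
Stack after step 8: $ e (top = e).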